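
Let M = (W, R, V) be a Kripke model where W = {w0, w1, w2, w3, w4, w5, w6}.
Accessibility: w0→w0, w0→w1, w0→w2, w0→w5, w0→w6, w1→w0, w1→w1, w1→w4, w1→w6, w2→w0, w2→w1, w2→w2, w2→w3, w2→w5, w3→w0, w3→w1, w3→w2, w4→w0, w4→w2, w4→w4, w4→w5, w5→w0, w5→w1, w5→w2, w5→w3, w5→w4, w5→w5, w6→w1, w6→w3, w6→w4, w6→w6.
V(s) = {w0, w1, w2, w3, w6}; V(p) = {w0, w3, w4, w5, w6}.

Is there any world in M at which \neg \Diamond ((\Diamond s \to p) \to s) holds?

Let φ = \neg \Diamond ((\Diamond s \to p) \to s). Evaluate φ at each world:
  w0 (successors {w0, w1, w2, w5, w6}): φ is false.
  w1 (successors {w0, w1, w4, w6}): φ is false.
  w2 (successors {w0, w1, w2, w3, w5}): φ is false.
  w3 (successors {w0, w1, w2}): φ is false.
  w4 (successors {w0, w2, w4, w5}): φ is false.
  w5 (successors {w0, w1, w2, w3, w4, w5}): φ is false.
  w6 (successors {w1, w3, w4, w6}): φ is false.
For instance, at w6:
  At w6: \Diamond ((\Diamond s \to p) \to s) is true, so \neg \Diamond ((\Diamond s \to p) \to s) is false.
    At w6: \Diamond ((\Diamond s \to p) \to s) requires (\Diamond s \to p) \to s at some successor in {w1, w3, w4, w6}.
      (\Diamond s \to p) \to s holds at w1, so \Diamond ((\Diamond s \to p) \to s) is true at w6.

No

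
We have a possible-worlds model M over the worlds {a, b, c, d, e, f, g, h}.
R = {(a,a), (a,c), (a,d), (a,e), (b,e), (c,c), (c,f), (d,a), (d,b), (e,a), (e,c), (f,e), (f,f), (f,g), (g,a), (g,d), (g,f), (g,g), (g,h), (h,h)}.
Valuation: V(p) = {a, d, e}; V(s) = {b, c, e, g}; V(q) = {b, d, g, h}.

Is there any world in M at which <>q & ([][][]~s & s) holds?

Let φ = <>q & ([][][]~s & s). Evaluate φ at each world:
  a (successors {a, c, d, e}): φ is false.
  b (successors {e}): φ is false.
  c (successors {c, f}): φ is false.
  d (successors {a, b}): φ is false.
  e (successors {a, c}): φ is false.
  f (successors {e, f, g}): φ is false.
  g (successors {a, d, f, g, h}): φ is false.
  h (successors {h}): φ is false.
For instance, at a:
  At a: <>q is true, [][][]~s & s is false, so <>q & ([][][]~s & s) is false.
    At a: <>q requires q at some successor in {a, c, d, e}.
      q holds at d, so <>q is true at a.
    At a: [][][]~s is false, s is false, so [][][]~s & s is false.
      At a: [][][]~s requires [][]~s at every successor {a, c, d, e}.
        [][]~s fails at a, so [][][]~s is false at a.

No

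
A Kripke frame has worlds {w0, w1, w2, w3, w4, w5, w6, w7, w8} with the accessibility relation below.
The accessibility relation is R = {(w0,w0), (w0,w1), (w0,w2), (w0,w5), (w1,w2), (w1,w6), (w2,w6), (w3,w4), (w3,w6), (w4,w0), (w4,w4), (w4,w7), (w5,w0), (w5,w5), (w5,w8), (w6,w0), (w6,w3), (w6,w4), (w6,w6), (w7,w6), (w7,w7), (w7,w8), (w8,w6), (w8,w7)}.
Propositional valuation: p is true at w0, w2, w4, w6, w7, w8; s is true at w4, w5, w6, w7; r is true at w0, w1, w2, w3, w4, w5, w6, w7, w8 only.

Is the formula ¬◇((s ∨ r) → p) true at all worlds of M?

Let φ = ¬◇((s ∨ r) → p). Evaluate φ at each world:
  w0 (successors {w0, w1, w2, w5}): φ is false.
  w1 (successors {w2, w6}): φ is false.
  w2 (successors {w6}): φ is false.
  w3 (successors {w4, w6}): φ is false.
  w4 (successors {w0, w4, w7}): φ is false.
  w5 (successors {w0, w5, w8}): φ is false.
  w6 (successors {w0, w3, w4, w6}): φ is false.
  w7 (successors {w6, w7, w8}): φ is false.
  w8 (successors {w6, w7}): φ is false.
Detail at w0 (counterexample):
  At w0: ◇((s ∨ r) → p) is true, so ¬◇((s ∨ r) → p) is false.
    At w0: ◇((s ∨ r) → p) requires (s ∨ r) → p at some successor in {w0, w1, w2, w5}.
      (s ∨ r) → p holds at w0, so ◇((s ∨ r) → p) is true at w0.

No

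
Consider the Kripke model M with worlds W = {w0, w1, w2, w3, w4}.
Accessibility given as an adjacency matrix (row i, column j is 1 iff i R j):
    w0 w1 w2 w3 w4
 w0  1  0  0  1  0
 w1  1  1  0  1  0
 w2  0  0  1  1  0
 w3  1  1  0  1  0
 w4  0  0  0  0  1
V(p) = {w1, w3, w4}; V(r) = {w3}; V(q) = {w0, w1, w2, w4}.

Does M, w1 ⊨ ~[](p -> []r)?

Yes

Recall that []ψ holds at a world iff ψ holds at every accessible world, and <>ψ holds iff ψ holds at some accessible world.
At w1: [](p -> []r) is false, so ~[](p -> []r) is true.
  At w1: [](p -> []r) requires p -> []r at every successor {w0, w1, w3}.
    p -> []r fails at w1, so [](p -> []r) is false at w1.
      At w1: p is true, []r is false, so p -> []r is false.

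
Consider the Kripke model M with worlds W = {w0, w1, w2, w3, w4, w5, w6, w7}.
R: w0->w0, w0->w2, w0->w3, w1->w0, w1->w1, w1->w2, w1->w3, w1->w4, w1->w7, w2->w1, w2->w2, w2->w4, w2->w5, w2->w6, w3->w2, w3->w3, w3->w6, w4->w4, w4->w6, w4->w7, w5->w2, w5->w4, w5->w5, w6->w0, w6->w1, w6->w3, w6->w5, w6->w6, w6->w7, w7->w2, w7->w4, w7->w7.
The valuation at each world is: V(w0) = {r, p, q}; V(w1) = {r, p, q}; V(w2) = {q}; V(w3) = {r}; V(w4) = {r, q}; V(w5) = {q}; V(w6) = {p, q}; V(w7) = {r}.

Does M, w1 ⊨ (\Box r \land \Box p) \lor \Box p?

At w1: \Box r \land \Box p is false, \Box p is false, so (\Box r \land \Box p) \lor \Box p is false.
  At w1: \Box r is false, \Box p is false, so \Box r \land \Box p is false.
    At w1: \Box r requires r at every successor {w0, w1, w2, w3, w4, w7}.
      r fails at w2, so \Box r is false at w1.
    At w1: \Box p requires p at every successor {w0, w1, w2, w3, w4, w7}.
      p fails at w2, so \Box p is false at w1.
  At w1: \Box p requires p at every successor {w0, w1, w2, w3, w4, w7}.
    p fails at w2, so \Box p is false at w1.

No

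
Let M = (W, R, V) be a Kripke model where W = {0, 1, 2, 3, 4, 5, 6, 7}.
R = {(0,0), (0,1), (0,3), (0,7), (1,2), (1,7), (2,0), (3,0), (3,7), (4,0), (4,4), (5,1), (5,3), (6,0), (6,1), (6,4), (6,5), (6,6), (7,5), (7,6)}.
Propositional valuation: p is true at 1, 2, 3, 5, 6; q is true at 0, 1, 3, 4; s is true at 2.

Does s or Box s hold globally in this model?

Let φ = s or Box s. Evaluate φ at each world:
  0 (successors {0, 1, 3, 7}): φ is false.
  1 (successors {2, 7}): φ is false.
  2 (successors {0}): φ is true.
  3 (successors {0, 7}): φ is false.
  4 (successors {0, 4}): φ is false.
  5 (successors {1, 3}): φ is false.
  6 (successors {0, 1, 4, 5, 6}): φ is false.
  7 (successors {5, 6}): φ is false.
Detail at 0 (counterexample):
  At 0: s is false, Box s is false, so s or Box s is false.
    At 0: Box s requires s at every successor {0, 1, 3, 7}.
      s fails at 0, so Box s is false at 0.

No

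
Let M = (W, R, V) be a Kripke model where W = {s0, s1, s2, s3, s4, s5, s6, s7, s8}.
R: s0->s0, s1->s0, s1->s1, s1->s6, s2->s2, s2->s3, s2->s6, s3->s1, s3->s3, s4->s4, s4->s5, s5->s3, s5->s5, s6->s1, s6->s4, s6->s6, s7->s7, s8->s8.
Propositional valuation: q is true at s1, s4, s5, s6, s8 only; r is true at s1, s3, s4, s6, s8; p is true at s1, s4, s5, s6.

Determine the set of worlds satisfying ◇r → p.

s0, s1, s4, s5, s6, s7

Let φ = ◇r → p. Evaluate φ at each world:
  s0 (successors {s0}): φ is true.
  s1 (successors {s0, s1, s6}): φ is true.
  s2 (successors {s2, s3, s6}): φ is false.
  s3 (successors {s1, s3}): φ is false.
  s4 (successors {s4, s5}): φ is true.
  s5 (successors {s3, s5}): φ is true.
  s6 (successors {s1, s4, s6}): φ is true.
  s7 (successors {s7}): φ is true.
  s8 (successors {s8}): φ is false.
For instance, at s2:
  At s2: ◇r is true, p is false, so ◇r → p is false.
    At s2: ◇r requires r at some successor in {s2, s3, s6}.
      r holds at s3, so ◇r is true at s2.
Satisfying worlds: {s0, s1, s4, s5, s6, s7}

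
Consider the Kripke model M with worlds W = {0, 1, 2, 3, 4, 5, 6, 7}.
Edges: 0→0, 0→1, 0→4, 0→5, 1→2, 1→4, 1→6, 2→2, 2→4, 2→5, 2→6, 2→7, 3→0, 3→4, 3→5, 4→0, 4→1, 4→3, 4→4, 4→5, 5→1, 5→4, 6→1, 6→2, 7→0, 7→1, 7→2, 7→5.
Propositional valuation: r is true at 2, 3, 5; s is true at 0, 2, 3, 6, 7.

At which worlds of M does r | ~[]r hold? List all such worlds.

Let φ = r | ~[]r. Evaluate φ at each world:
  0 (successors {0, 1, 4, 5}): φ is true.
  1 (successors {2, 4, 6}): φ is true.
  2 (successors {2, 4, 5, 6, 7}): φ is true.
  3 (successors {0, 4, 5}): φ is true.
  4 (successors {0, 1, 3, 4, 5}): φ is true.
  5 (successors {1, 4}): φ is true.
  6 (successors {1, 2}): φ is true.
  7 (successors {0, 1, 2, 5}): φ is true.
For instance, at 2:
  At 2: r is true, ~[]r is true, so r | ~[]r is true.
    At 2: []r is false, so ~[]r is true.
      At 2: []r requires r at every successor {2, 4, 5, 6, 7}.
        r fails at 4, so []r is false at 2.
Satisfying worlds: {0, 1, 2, 3, 4, 5, 6, 7}

0, 1, 2, 3, 4, 5, 6, 7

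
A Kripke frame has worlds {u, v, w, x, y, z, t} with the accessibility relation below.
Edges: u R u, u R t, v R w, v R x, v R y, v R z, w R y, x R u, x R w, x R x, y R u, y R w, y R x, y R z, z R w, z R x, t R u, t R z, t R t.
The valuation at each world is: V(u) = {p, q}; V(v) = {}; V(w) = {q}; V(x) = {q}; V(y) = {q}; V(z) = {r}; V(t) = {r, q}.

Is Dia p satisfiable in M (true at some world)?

Let φ = Dia p. Evaluate φ at each world:
  u (successors {u, t}): φ is true.
  v (successors {w, x, y, z}): φ is false.
  w (successors {y}): φ is false.
  x (successors {u, w, x}): φ is true.
  y (successors {u, w, x, z}): φ is true.
  z (successors {w, x}): φ is false.
  t (successors {u, z, t}): φ is true.
Detail at u (witness):
  At u: Dia p requires p at some successor in {u, t}.
    p holds at u, so Dia p is true at u.

Yes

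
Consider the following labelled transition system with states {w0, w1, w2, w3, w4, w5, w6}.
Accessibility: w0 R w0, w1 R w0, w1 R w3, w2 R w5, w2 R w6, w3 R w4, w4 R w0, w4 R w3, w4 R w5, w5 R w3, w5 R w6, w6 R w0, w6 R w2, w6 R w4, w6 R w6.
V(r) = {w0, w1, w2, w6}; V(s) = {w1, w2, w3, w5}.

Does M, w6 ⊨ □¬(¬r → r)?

At w6: □¬(¬r → r) requires ¬(¬r → r) at every successor {w0, w2, w4, w6}.
  ¬(¬r → r) fails at w0, so □¬(¬r → r) is false at w6.

No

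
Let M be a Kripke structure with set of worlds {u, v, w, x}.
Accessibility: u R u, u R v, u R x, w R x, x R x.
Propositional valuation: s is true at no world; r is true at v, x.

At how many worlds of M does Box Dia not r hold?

Let φ = Box Dia not r. Evaluate φ at each world:
  u (successors {u, v, x}): φ is false.
  v (successors ∅): φ is true.
  w (successors {x}): φ is false.
  x (successors {x}): φ is false.
For instance, at w:
  At w: Box Dia not r requires Dia not r at every successor {x}.
    Dia not r fails at x, so Box Dia not r is false at w.
      At x: Dia not r requires not r at some successor in {x}.
        At x: not r is false.
      So Dia not r is false at x.
Satisfying worlds: {v}

1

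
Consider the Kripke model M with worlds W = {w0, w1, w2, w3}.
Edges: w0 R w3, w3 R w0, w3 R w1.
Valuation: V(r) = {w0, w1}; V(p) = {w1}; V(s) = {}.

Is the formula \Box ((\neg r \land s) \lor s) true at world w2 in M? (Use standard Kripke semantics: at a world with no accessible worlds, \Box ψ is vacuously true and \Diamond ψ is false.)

Recall that \Box ψ holds at a world iff ψ holds at every accessible world, and \Diamond ψ holds iff ψ holds at some accessible world.
At w2: no accessible worlds, so \Box ((\neg r \land s) \lor s) holds vacuously.

Yes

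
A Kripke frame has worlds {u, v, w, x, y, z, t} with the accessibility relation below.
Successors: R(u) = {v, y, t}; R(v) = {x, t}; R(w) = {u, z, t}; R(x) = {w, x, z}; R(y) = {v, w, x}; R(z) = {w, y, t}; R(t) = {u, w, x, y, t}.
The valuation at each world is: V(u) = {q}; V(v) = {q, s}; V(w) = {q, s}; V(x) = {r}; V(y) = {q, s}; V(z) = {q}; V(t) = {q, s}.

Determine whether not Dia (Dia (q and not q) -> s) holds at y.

At y: Dia (Dia (q and not q) -> s) is true, so not Dia (Dia (q and not q) -> s) is false.
  At y: Dia (Dia (q and not q) -> s) requires Dia (q and not q) -> s at some successor in {v, w, x}.
    Dia (q and not q) -> s holds at v, so Dia (Dia (q and not q) -> s) is true at y.
      At v: Dia (q and not q) is false, s is true, so Dia (q and not q) -> s is true.

No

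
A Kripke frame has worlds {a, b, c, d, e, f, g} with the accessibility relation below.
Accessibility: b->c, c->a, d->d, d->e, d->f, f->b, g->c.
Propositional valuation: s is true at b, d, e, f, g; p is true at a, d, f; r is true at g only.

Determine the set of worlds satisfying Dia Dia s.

Let φ = Dia Dia s. Evaluate φ at each world:
  a (successors ∅): φ is false.
  b (successors {c}): φ is false.
  c (successors {a}): φ is false.
  d (successors {d, e, f}): φ is true.
  e (successors ∅): φ is false.
  f (successors {b}): φ is false.
  g (successors {c}): φ is false.
For instance, at f:
  At f: Dia Dia s requires Dia s at some successor in {b}.
    At b: Dia s is false.
  So Dia Dia s is false at f.
Satisfying worlds: {d}

d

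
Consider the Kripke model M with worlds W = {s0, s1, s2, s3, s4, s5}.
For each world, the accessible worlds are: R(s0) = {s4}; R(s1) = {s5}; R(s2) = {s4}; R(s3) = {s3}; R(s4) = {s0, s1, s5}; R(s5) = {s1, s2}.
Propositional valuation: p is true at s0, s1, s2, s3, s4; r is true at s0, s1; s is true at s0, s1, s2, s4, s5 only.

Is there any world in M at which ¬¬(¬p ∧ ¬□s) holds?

No

Let φ = ¬¬(¬p ∧ ¬□s). Evaluate φ at each world:
  s0 (successors {s4}): φ is false.
  s1 (successors {s5}): φ is false.
  s2 (successors {s4}): φ is false.
  s3 (successors {s3}): φ is false.
  s4 (successors {s0, s1, s5}): φ is false.
  s5 (successors {s1, s2}): φ is false.
For instance, at s3:
  At s3: ¬(¬p ∧ ¬□s) is true, so ¬¬(¬p ∧ ¬□s) is false.
    At s3: ¬p ∧ ¬□s is false, so ¬(¬p ∧ ¬□s) is true.
      At s3: ¬p is false, ¬□s is true, so ¬p ∧ ¬□s is false.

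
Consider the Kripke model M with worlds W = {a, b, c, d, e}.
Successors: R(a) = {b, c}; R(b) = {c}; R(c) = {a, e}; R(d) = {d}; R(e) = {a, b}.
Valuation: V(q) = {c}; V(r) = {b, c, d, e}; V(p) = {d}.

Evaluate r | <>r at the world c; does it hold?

Yes

Recall that <>ψ holds at a world iff ψ holds at some accessible world.
At c: r is true, <>r is true, so r | <>r is true.
  At c: <>r requires r at some successor in {a, e}.
    r holds at e, so <>r is true at c.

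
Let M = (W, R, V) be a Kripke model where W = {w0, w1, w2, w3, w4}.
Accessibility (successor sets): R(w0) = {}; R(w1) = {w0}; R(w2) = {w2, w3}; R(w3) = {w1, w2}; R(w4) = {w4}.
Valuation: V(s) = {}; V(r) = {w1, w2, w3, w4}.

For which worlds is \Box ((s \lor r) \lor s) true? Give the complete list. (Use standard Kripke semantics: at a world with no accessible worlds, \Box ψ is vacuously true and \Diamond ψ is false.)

w0, w2, w3, w4

Let φ = \Box ((s \lor r) \lor s). Evaluate φ at each world:
  w0 (successors ∅): φ is true.
  w1 (successors {w0}): φ is false.
  w2 (successors {w2, w3}): φ is true.
  w3 (successors {w1, w2}): φ is true.
  w4 (successors {w4}): φ is true.
For instance, at w1:
  At w1: \Box ((s \lor r) \lor s) requires (s \lor r) \lor s at every successor {w0}.
    (s \lor r) \lor s fails at w0, so \Box ((s \lor r) \lor s) is false at w1.
Satisfying worlds: {w0, w2, w3, w4}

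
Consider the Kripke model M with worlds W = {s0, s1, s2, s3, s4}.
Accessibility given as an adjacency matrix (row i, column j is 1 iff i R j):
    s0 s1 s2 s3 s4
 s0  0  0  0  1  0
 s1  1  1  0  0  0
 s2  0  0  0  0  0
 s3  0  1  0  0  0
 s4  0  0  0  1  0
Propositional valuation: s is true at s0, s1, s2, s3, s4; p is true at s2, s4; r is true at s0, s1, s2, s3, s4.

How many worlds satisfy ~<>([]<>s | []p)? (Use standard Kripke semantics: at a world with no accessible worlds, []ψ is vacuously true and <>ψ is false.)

1

Let φ = ~<>([]<>s | []p). Evaluate φ at each world:
  s0 (successors {s3}): φ is false.
  s1 (successors {s0, s1}): φ is false.
  s2 (successors ∅): φ is true.
  s3 (successors {s1}): φ is false.
  s4 (successors {s3}): φ is false.
For instance, at s0:
  At s0: <>([]<>s | []p) is true, so ~<>([]<>s | []p) is false.
    At s0: <>([]<>s | []p) requires []<>s | []p at some successor in {s3}.
      []<>s | []p holds at s3, so <>([]<>s | []p) is true at s0.
Satisfying worlds: {s2}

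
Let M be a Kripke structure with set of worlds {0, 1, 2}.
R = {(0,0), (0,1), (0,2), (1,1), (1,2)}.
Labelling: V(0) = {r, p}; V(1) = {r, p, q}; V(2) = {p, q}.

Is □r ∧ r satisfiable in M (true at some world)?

No

Let φ = □r ∧ r. Evaluate φ at each world:
  0 (successors {0, 1, 2}): φ is false.
  1 (successors {1, 2}): φ is false.
  2 (successors ∅): φ is false.
For instance, at 1:
  At 1: □r is false, r is true, so □r ∧ r is false.
    At 1: □r requires r at every successor {1, 2}.
      r fails at 2, so □r is false at 1.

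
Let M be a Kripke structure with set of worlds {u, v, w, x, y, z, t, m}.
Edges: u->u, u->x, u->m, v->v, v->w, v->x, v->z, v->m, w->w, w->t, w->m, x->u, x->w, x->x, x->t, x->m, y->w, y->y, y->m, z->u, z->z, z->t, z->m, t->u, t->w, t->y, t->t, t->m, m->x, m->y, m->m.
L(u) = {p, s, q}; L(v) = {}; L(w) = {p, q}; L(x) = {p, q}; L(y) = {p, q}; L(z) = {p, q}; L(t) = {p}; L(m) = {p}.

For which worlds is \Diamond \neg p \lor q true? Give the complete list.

u, v, w, x, y, z

Let φ = \Diamond \neg p \lor q. Evaluate φ at each world:
  u (successors {u, x, m}): φ is true.
  v (successors {v, w, x, z, m}): φ is true.
  w (successors {w, t, m}): φ is true.
  x (successors {u, w, x, t, m}): φ is true.
  y (successors {w, y, m}): φ is true.
  z (successors {u, z, t, m}): φ is true.
  t (successors {u, w, y, t, m}): φ is false.
  m (successors {x, y, m}): φ is false.
For instance, at y:
  At y: \Diamond \neg p is false, q is true, so \Diamond \neg p \lor q is true.
    At y: \Diamond \neg p requires \neg p at some successor in {w, y, m}.
      At w: \neg p is false.
      At y: \neg p is false.
      At m: \neg p is false.
    So \Diamond \neg p is false at y.
Satisfying worlds: {u, v, w, x, y, z}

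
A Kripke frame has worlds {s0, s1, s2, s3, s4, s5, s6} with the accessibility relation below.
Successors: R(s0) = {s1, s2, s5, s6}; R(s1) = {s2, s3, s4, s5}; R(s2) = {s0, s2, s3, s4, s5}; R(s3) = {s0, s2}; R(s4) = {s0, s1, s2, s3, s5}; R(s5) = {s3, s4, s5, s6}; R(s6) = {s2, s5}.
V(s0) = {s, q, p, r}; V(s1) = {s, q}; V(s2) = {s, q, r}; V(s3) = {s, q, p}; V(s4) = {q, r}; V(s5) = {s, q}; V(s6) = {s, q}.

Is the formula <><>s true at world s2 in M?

Yes

Recall that <>ψ holds at a world iff ψ holds at some accessible world.
At s2: <><>s requires <>s at some successor in {s0, s2, s3, s4, s5}.
  <>s holds at s0, so <><>s is true at s2.
    At s0: <>s requires s at some successor in {s1, s2, s5, s6}.
      s holds at s1, so <>s is true at s0.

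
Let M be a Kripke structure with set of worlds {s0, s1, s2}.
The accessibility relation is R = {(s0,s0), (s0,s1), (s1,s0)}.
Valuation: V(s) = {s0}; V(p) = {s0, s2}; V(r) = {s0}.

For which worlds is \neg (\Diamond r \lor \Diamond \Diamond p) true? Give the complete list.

Recall that \Diamond ψ holds at a world iff ψ holds at some accessible world.
Let φ = \neg (\Diamond r \lor \Diamond \Diamond p). Evaluate φ at each world:
  s0 (successors {s0, s1}): φ is false.
  s1 (successors {s0}): φ is false.
  s2 (successors ∅): φ is true.
For instance, at s0:
  At s0: \Diamond r \lor \Diamond \Diamond p is true, so \neg (\Diamond r \lor \Diamond \Diamond p) is false.
    At s0: \Diamond r is true, \Diamond \Diamond p is true, so \Diamond r \lor \Diamond \Diamond p is true.
      At s0: \Diamond r requires r at some successor in {s0, s1}.
        r holds at s0, so \Diamond r is true at s0.
      At s0: \Diamond \Diamond p requires \Diamond p at some successor in {s0, s1}.
        \Diamond p holds at s0, so \Diamond \Diamond p is true at s0.
Satisfying worlds: {s2}

s2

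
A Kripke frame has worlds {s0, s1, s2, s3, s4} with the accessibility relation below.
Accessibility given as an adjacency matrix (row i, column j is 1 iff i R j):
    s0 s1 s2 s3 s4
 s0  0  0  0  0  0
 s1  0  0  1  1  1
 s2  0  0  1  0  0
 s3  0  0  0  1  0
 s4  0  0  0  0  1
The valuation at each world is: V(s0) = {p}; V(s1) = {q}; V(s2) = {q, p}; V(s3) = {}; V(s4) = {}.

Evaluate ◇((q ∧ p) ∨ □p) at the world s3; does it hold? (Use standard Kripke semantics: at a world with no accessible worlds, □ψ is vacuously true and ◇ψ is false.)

At s3: ◇((q ∧ p) ∨ □p) requires (q ∧ p) ∨ □p at some successor in {s3}.
  At s3: (q ∧ p) ∨ □p is false.
So ◇((q ∧ p) ∨ □p) is false at s3.

No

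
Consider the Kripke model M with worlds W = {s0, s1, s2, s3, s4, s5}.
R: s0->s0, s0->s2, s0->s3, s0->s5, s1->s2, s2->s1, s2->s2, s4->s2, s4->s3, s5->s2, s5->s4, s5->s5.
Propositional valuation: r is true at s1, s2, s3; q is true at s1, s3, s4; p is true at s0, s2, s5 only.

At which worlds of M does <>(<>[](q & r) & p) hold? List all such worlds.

Let φ = <>(<>[](q & r) & p). Evaluate φ at each world:
  s0 (successors {s0, s2, s3, s5}): φ is true.
  s1 (successors {s2}): φ is false.
  s2 (successors {s1, s2}): φ is false.
  s3 (successors ∅): φ is false.
  s4 (successors {s2, s3}): φ is false.
  s5 (successors {s2, s4, s5}): φ is false.
For instance, at s5:
  At s5: <>(<>[](q & r) & p) requires <>[](q & r) & p at some successor in {s2, s4, s5}.
    At s2: <>[](q & r) & p is false.
    At s4: <>[](q & r) & p is false.
    At s5: <>[](q & r) & p is false.
  So <>(<>[](q & r) & p) is false at s5.
Satisfying worlds: {s0}

s0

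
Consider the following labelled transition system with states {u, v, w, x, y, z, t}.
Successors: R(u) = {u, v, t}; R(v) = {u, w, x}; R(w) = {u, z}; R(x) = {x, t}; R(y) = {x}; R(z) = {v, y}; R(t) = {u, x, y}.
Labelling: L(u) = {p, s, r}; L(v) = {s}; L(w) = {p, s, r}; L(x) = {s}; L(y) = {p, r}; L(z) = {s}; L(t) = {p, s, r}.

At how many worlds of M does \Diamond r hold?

Let φ = \Diamond r. Evaluate φ at each world:
  u (successors {u, v, t}): φ is true.
  v (successors {u, w, x}): φ is true.
  w (successors {u, z}): φ is true.
  x (successors {x, t}): φ is true.
  y (successors {x}): φ is false.
  z (successors {v, y}): φ is true.
  t (successors {u, x, y}): φ is true.
For instance, at u:
  At u: \Diamond r requires r at some successor in {u, v, t}.
    r holds at u, so \Diamond r is true at u.
Satisfying worlds: {u, v, w, x, z, t}

6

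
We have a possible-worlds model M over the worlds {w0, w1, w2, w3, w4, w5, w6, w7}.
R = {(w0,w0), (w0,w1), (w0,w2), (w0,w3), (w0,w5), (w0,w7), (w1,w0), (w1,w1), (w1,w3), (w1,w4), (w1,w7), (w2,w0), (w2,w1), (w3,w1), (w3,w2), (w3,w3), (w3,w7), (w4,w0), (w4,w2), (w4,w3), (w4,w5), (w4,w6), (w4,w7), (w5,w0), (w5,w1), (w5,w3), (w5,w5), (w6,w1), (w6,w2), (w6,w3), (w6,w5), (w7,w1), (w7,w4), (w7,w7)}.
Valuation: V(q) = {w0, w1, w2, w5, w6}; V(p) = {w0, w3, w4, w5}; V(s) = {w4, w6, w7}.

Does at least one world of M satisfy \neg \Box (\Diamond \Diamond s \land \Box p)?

Recall that \Box ψ holds at a world iff ψ holds at every accessible world, and \Diamond ψ holds iff ψ holds at some accessible world.
Let φ = \neg \Box (\Diamond \Diamond s \land \Box p). Evaluate φ at each world:
  w0 (successors {w0, w1, w2, w3, w5, w7}): φ is true.
  w1 (successors {w0, w1, w3, w4, w7}): φ is true.
  w2 (successors {w0, w1}): φ is true.
  w3 (successors {w1, w2, w3, w7}): φ is true.
  w4 (successors {w0, w2, w3, w5, w6, w7}): φ is true.
  w5 (successors {w0, w1, w3, w5}): φ is true.
  w6 (successors {w1, w2, w3, w5}): φ is true.
  w7 (successors {w1, w4, w7}): φ is true.
Detail at w0 (witness):
  At w0: \Box (\Diamond \Diamond s \land \Box p) is false, so \neg \Box (\Diamond \Diamond s \land \Box p) is true.
    At w0: \Box (\Diamond \Diamond s \land \Box p) requires \Diamond \Diamond s \land \Box p at every successor {w0, w1, w2, w3, w5, w7}.
      \Diamond \Diamond s \land \Box p fails at w0, so \Box (\Diamond \Diamond s \land \Box p) is false at w0.

Yes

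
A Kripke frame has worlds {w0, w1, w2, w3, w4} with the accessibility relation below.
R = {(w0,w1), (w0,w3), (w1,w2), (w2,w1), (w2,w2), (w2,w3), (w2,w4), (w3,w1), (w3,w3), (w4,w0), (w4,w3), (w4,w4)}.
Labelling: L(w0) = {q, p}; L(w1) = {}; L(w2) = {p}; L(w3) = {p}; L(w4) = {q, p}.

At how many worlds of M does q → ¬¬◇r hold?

Recall that ◇ψ holds at a world iff ψ holds at some accessible world.
Let φ = q → ¬¬◇r. Evaluate φ at each world:
  w0 (successors {w1, w3}): φ is false.
  w1 (successors {w2}): φ is true.
  w2 (successors {w1, w2, w3, w4}): φ is true.
  w3 (successors {w1, w3}): φ is true.
  w4 (successors {w0, w3, w4}): φ is false.
For instance, at w3:
  At w3: q is false, ¬¬◇r is false, so q → ¬¬◇r is true.
    At w3: ¬◇r is true, so ¬¬◇r is false.
      At w3: ◇r is false, so ¬◇r is true.
Satisfying worlds: {w1, w2, w3}

3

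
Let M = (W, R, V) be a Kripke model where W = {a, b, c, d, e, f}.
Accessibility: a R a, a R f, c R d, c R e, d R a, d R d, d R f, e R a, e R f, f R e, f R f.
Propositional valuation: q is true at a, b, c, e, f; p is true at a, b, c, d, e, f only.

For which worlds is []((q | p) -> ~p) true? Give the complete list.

b

Recall that []ψ holds at a world iff ψ holds at every accessible world, and <>ψ holds iff ψ holds at some accessible world.
Let φ = []((q | p) -> ~p). Evaluate φ at each world:
  a (successors {a, f}): φ is false.
  b (successors ∅): φ is true.
  c (successors {d, e}): φ is false.
  d (successors {a, d, f}): φ is false.
  e (successors {a, f}): φ is false.
  f (successors {e, f}): φ is false.
For instance, at c:
  At c: []((q | p) -> ~p) requires (q | p) -> ~p at every successor {d, e}.
    (q | p) -> ~p fails at d, so []((q | p) -> ~p) is false at c.
Satisfying worlds: {b}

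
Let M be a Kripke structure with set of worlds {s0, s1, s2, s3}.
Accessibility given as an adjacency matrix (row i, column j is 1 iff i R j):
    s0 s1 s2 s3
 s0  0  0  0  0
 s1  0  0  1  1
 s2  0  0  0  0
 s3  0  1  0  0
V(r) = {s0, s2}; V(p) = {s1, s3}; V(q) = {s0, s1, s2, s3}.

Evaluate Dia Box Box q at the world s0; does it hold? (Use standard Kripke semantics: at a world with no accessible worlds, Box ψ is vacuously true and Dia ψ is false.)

No

At s0: no accessible worlds, so Dia Box Box q is false.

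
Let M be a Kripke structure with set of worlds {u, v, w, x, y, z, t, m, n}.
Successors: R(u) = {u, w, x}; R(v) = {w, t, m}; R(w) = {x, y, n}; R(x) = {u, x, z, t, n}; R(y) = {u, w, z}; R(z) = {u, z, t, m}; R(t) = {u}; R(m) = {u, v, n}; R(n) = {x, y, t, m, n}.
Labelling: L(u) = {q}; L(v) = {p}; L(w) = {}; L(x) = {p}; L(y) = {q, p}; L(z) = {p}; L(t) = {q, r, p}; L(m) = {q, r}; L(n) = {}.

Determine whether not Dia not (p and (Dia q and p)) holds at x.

No

Recall that Dia ψ holds at a world iff ψ holds at some accessible world.
At x: Dia not (p and (Dia q and p)) is true, so not Dia not (p and (Dia q and p)) is false.
  At x: Dia not (p and (Dia q and p)) requires not (p and (Dia q and p)) at some successor in {u, x, z, t, n}.
    not (p and (Dia q and p)) holds at u, so Dia not (p and (Dia q and p)) is true at x.
      At u: p and (Dia q and p) is false, so not (p and (Dia q and p)) is true.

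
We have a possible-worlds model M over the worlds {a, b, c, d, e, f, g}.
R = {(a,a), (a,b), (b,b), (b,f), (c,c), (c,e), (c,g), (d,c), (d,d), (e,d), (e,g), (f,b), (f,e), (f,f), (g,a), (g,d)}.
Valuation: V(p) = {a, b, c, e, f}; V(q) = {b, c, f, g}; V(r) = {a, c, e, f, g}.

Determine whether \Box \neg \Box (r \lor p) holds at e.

Yes

At e: \Box \neg \Box (r \lor p) requires \neg \Box (r \lor p) at every successor {d, g}.
    At d: \Box (r \lor p) is false, so \neg \Box (r \lor p) is true.
      At d: \Box (r \lor p) requires r \lor p at every successor {c, d}.
        r \lor p fails at d, so \Box (r \lor p) is false at d.
    At g: \Box (r \lor p) is false, so \neg \Box (r \lor p) is true.
      At g: \Box (r \lor p) requires r \lor p at every successor {a, d}.
        r \lor p fails at d, so \Box (r \lor p) is false at g.
So \Box \neg \Box (r \lor p) is true at e.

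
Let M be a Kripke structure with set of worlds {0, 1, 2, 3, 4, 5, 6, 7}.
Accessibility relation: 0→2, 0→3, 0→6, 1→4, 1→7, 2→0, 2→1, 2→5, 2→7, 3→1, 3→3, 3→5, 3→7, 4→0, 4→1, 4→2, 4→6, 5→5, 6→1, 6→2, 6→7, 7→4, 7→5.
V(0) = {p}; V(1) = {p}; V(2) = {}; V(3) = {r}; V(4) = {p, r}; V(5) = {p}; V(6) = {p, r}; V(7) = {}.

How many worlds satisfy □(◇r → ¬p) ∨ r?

5

Let φ = □(◇r → ¬p) ∨ r. Evaluate φ at each world:
  0 (successors {2, 3, 6}): φ is true.
  1 (successors {4, 7}): φ is false.
  2 (successors {0, 1, 5, 7}): φ is false.
  3 (successors {1, 3, 5, 7}): φ is true.
  4 (successors {0, 1, 2, 6}): φ is true.
  5 (successors {5}): φ is true.
  6 (successors {1, 2, 7}): φ is true.
  7 (successors {4, 5}): φ is false.
For instance, at 6:
  At 6: □(◇r → ¬p) is false, r is true, so □(◇r → ¬p) ∨ r is true.
    At 6: □(◇r → ¬p) requires ◇r → ¬p at every successor {1, 2, 7}.
      ◇r → ¬p fails at 1, so □(◇r → ¬p) is false at 6.
Satisfying worlds: {0, 3, 4, 5, 6}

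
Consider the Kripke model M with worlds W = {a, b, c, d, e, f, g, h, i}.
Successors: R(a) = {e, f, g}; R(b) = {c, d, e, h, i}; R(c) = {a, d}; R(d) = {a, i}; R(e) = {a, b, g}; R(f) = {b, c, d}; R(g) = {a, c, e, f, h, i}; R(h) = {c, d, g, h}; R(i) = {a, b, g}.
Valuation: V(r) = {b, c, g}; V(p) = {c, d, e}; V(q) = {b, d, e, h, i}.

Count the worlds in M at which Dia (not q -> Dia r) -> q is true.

5

Let φ = Dia (not q -> Dia r) -> q. Evaluate φ at each world:
  a (successors {e, f, g}): φ is false.
  b (successors {c, d, e, h, i}): φ is true.
  c (successors {a, d}): φ is false.
  d (successors {a, i}): φ is true.
  e (successors {a, b, g}): φ is true.
  f (successors {b, c, d}): φ is false.
  g (successors {a, c, e, f, h, i}): φ is false.
  h (successors {c, d, g, h}): φ is true.
  i (successors {a, b, g}): φ is true.
For instance, at f:
  At f: Dia (not q -> Dia r) is true, q is false, so Dia (not q -> Dia r) -> q is false.
    At f: Dia (not q -> Dia r) requires not q -> Dia r at some successor in {b, c, d}.
      not q -> Dia r holds at b, so Dia (not q -> Dia r) is true at f.
Satisfying worlds: {b, d, e, h, i}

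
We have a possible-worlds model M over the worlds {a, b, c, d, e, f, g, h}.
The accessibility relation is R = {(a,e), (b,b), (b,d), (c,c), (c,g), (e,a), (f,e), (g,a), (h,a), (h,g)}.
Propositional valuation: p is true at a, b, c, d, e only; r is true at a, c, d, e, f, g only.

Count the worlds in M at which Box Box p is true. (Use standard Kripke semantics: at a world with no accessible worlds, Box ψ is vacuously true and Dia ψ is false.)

7

Recall that Box ψ holds at a world iff ψ holds at every accessible world, and Dia ψ holds iff ψ holds at some accessible world.
Let φ = Box Box p. Evaluate φ at each world:
  a (successors {e}): φ is true.
  b (successors {b, d}): φ is true.
  c (successors {c, g}): φ is false.
  d (successors ∅): φ is true.
  e (successors {a}): φ is true.
  f (successors {e}): φ is true.
  g (successors {a}): φ is true.
  h (successors {a, g}): φ is true.
For instance, at g:
  At g: Box Box p requires Box p at every successor {a}.
      At a: Box p requires p at every successor {e}.
        At e: p is true.
      So Box p is true at a.
  So Box Box p is true at g.
Satisfying worlds: {a, b, d, e, f, g, h}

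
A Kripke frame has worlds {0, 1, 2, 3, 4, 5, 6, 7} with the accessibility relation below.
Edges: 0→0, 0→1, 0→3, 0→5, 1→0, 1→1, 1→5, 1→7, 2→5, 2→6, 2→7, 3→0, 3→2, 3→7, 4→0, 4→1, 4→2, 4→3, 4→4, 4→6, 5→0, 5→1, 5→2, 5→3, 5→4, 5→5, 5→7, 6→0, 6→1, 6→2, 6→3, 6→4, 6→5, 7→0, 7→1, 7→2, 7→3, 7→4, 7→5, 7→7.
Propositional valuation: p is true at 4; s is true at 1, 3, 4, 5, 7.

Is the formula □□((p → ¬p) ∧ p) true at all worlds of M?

No

Recall that □ψ holds at a world iff ψ holds at every accessible world, and ◇ψ holds iff ψ holds at some accessible world.
Let φ = □□((p → ¬p) ∧ p). Evaluate φ at each world:
  0 (successors {0, 1, 3, 5}): φ is false.
  1 (successors {0, 1, 5, 7}): φ is false.
  2 (successors {5, 6, 7}): φ is false.
  3 (successors {0, 2, 7}): φ is false.
  4 (successors {0, 1, 2, 3, 4, 6}): φ is false.
  5 (successors {0, 1, 2, 3, 4, 5, 7}): φ is false.
  6 (successors {0, 1, 2, 3, 4, 5}): φ is false.
  7 (successors {0, 1, 2, 3, 4, 5, 7}): φ is false.
Detail at 0 (counterexample):
  At 0: □□((p → ¬p) ∧ p) requires □((p → ¬p) ∧ p) at every successor {0, 1, 3, 5}.
    □((p → ¬p) ∧ p) fails at 0, so □□((p → ¬p) ∧ p) is false at 0.
      At 0: □((p → ¬p) ∧ p) requires (p → ¬p) ∧ p at every successor {0, 1, 3, 5}.
        (p → ¬p) ∧ p fails at 0, so □((p → ¬p) ∧ p) is false at 0.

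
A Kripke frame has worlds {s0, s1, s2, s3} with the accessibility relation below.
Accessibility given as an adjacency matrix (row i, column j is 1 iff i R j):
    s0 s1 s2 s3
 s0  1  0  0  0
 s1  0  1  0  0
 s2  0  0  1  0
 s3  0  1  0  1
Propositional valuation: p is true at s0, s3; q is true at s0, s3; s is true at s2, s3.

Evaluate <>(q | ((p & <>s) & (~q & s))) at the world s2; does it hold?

No

Recall that <>ψ holds at a world iff ψ holds at some accessible world.
At s2: <>(q | ((p & <>s) & (~q & s))) requires q | ((p & <>s) & (~q & s)) at some successor in {s2}.
  At s2: q | ((p & <>s) & (~q & s)) is false.
So <>(q | ((p & <>s) & (~q & s))) is false at s2.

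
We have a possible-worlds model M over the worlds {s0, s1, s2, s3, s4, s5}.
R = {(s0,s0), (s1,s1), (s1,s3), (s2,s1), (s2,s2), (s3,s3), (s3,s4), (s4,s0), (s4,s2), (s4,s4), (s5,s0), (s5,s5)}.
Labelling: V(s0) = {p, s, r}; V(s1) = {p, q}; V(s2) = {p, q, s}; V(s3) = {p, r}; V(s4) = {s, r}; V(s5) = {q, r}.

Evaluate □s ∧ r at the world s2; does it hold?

No

At s2: □s is false, r is false, so □s ∧ r is false.
  At s2: □s requires s at every successor {s1, s2}.
    s fails at s1, so □s is false at s2.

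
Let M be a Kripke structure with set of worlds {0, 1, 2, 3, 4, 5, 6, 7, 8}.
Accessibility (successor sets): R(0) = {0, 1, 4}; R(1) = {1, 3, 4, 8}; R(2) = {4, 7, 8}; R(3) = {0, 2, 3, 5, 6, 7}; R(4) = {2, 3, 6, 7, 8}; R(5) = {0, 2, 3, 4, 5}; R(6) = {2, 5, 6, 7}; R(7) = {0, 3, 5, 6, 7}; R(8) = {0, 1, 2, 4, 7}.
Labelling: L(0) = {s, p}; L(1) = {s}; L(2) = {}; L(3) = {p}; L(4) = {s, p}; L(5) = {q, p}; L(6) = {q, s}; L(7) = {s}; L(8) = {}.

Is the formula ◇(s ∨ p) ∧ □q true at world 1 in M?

At 1: ◇(s ∨ p) is true, □q is false, so ◇(s ∨ p) ∧ □q is false.
  At 1: ◇(s ∨ p) requires s ∨ p at some successor in {1, 3, 4, 8}.
    s ∨ p holds at 1, so ◇(s ∨ p) is true at 1.
  At 1: □q requires q at every successor {1, 3, 4, 8}.
    q fails at 1, so □q is false at 1.

No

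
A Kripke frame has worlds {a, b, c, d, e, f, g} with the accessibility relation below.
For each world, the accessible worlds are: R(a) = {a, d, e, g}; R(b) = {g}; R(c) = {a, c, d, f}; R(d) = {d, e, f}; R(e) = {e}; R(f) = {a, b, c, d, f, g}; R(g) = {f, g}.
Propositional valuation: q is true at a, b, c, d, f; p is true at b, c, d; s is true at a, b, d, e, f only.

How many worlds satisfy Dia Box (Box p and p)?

0

Let φ = Dia Box (Box p and p). Evaluate φ at each world:
  a (successors {a, d, e, g}): φ is false.
  b (successors {g}): φ is false.
  c (successors {a, c, d, f}): φ is false.
  d (successors {d, e, f}): φ is false.
  e (successors {e}): φ is false.
  f (successors {a, b, c, d, f, g}): φ is false.
  g (successors {f, g}): φ is false.
For instance, at c:
  At c: Dia Box (Box p and p) requires Box (Box p and p) at some successor in {a, c, d, f}.
    At a: Box (Box p and p) is false.
    At c: Box (Box p and p) is false.
    At d: Box (Box p and p) is false.
    At f: Box (Box p and p) is false.
  So Dia Box (Box p and p) is false at c.
Satisfying worlds: none.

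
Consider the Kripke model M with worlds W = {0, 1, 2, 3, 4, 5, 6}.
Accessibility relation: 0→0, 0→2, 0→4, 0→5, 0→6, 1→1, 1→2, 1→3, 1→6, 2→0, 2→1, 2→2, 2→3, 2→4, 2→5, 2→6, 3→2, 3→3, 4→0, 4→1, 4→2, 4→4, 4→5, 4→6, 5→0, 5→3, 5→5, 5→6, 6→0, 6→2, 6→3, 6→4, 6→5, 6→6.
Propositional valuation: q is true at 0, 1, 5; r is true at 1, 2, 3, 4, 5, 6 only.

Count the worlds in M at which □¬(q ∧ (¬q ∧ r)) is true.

Let φ = □¬(q ∧ (¬q ∧ r)). Evaluate φ at each world:
  0 (successors {0, 2, 4, 5, 6}): φ is true.
  1 (successors {1, 2, 3, 6}): φ is true.
  2 (successors {0, 1, 2, 3, 4, 5, 6}): φ is true.
  3 (successors {2, 3}): φ is true.
  4 (successors {0, 1, 2, 4, 5, 6}): φ is true.
  5 (successors {0, 3, 5, 6}): φ is true.
  6 (successors {0, 2, 3, 4, 5, 6}): φ is true.
For instance, at 2:
  At 2: □¬(q ∧ (¬q ∧ r)) requires ¬(q ∧ (¬q ∧ r)) at every successor {0, 1, 2, 3, 4, 5, 6}.
    At 0: ¬(q ∧ (¬q ∧ r)) is true.
    At 1: ¬(q ∧ (¬q ∧ r)) is true.
    At 2: ¬(q ∧ (¬q ∧ r)) is true.
    At 3: ¬(q ∧ (¬q ∧ r)) is true.
    At 4: ¬(q ∧ (¬q ∧ r)) is true.
    At 5: ¬(q ∧ (¬q ∧ r)) is true.
    At 6: ¬(q ∧ (¬q ∧ r)) is true.
  So □¬(q ∧ (¬q ∧ r)) is true at 2.
Satisfying worlds: {0, 1, 2, 3, 4, 5, 6}

7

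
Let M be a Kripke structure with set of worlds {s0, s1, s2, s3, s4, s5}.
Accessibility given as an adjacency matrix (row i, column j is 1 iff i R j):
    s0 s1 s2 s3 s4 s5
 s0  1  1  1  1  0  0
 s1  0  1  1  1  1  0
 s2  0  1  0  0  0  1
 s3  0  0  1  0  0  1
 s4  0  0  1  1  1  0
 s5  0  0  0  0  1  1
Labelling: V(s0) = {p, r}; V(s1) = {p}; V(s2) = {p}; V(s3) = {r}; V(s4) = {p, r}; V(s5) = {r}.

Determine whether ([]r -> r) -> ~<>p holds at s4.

No

At s4: []r -> r is true, ~<>p is false, so ([]r -> r) -> ~<>p is false.
  At s4: []r is false, r is true, so []r -> r is true.
    At s4: []r requires r at every successor {s2, s3, s4}.
      r fails at s2, so []r is false at s4.
  At s4: <>p is true, so ~<>p is false.
    At s4: <>p requires p at some successor in {s2, s3, s4}.
      p holds at s2, so <>p is true at s4.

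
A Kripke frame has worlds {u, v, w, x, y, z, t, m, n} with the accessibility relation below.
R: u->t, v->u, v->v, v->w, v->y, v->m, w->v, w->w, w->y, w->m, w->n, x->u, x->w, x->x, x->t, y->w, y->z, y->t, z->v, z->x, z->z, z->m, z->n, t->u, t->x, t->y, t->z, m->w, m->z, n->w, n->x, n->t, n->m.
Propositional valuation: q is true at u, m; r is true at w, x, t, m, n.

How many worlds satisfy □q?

0

Let φ = □q. Evaluate φ at each world:
  u (successors {t}): φ is false.
  v (successors {u, v, w, y, m}): φ is false.
  w (successors {v, w, y, m, n}): φ is false.
  x (successors {u, w, x, t}): φ is false.
  y (successors {w, z, t}): φ is false.
  z (successors {v, x, z, m, n}): φ is false.
  t (successors {u, x, y, z}): φ is false.
  m (successors {w, z}): φ is false.
  n (successors {w, x, t, m}): φ is false.
For instance, at y:
  At y: □q requires q at every successor {w, z, t}.
    q fails at w, so □q is false at y.
Satisfying worlds: none.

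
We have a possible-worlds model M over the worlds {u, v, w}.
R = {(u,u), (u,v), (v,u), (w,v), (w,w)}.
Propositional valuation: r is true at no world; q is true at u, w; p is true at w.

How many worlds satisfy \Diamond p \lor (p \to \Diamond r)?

Recall that \Diamond ψ holds at a world iff ψ holds at some accessible world.
Let φ = \Diamond p \lor (p \to \Diamond r). Evaluate φ at each world:
  u (successors {u, v}): φ is true.
  v (successors {u}): φ is true.
  w (successors {v, w}): φ is true.
For instance, at v:
  At v: \Diamond p is false, p \to \Diamond r is true, so \Diamond p \lor (p \to \Diamond r) is true.
    At v: \Diamond p requires p at some successor in {u}.
      At u: p is false.
    So \Diamond p is false at v.
    At v: p is false, \Diamond r is false, so p \to \Diamond r is true.
      At v: \Diamond r requires r at some successor in {u}.
        At u: r is false.
      So \Diamond r is false at v.
Satisfying worlds: {u, v, w}

3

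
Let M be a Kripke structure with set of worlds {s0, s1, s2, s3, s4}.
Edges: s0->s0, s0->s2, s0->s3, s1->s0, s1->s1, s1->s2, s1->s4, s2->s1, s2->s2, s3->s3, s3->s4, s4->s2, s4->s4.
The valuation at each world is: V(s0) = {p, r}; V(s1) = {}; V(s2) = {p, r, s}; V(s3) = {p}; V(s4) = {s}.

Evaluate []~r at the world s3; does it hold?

Yes

At s3: []~r requires ~r at every successor {s3, s4}.
  At s3: ~r is true.
  At s4: ~r is true.
So []~r is true at s3.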